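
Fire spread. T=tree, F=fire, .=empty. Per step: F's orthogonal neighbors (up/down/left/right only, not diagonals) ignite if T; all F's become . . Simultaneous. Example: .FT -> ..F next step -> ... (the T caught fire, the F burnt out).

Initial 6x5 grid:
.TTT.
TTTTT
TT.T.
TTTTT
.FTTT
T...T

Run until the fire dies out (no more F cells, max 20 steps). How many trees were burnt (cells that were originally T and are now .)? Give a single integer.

Step 1: +2 fires, +1 burnt (F count now 2)
Step 2: +4 fires, +2 burnt (F count now 4)
Step 3: +4 fires, +4 burnt (F count now 4)
Step 4: +6 fires, +4 burnt (F count now 6)
Step 5: +2 fires, +6 burnt (F count now 2)
Step 6: +2 fires, +2 burnt (F count now 2)
Step 7: +0 fires, +2 burnt (F count now 0)
Fire out after step 7
Initially T: 21, now '.': 29
Total burnt (originally-T cells now '.'): 20

Answer: 20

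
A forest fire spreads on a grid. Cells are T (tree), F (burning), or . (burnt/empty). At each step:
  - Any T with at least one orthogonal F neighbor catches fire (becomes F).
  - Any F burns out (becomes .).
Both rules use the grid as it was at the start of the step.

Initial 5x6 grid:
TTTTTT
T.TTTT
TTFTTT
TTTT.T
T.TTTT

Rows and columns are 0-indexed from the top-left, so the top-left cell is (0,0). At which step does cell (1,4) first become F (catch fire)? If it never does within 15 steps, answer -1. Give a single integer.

Step 1: cell (1,4)='T' (+4 fires, +1 burnt)
Step 2: cell (1,4)='T' (+7 fires, +4 burnt)
Step 3: cell (1,4)='F' (+7 fires, +7 burnt)
  -> target ignites at step 3
Step 4: cell (1,4)='.' (+6 fires, +7 burnt)
Step 5: cell (1,4)='.' (+2 fires, +6 burnt)
Step 6: cell (1,4)='.' (+0 fires, +2 burnt)
  fire out at step 6

3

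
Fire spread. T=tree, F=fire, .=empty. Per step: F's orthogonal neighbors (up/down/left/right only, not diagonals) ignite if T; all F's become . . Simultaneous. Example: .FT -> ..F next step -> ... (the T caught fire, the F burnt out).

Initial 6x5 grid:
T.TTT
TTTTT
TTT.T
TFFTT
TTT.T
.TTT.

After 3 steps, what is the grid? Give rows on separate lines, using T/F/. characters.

Step 1: 6 trees catch fire, 2 burn out
  T.TTT
  TTTTT
  TFF.T
  F..FT
  TFF.T
  .TTT.
Step 2: 7 trees catch fire, 6 burn out
  T.TTT
  TFFTT
  F...T
  ....F
  F...T
  .FFT.
Step 3: 6 trees catch fire, 7 burn out
  T.FTT
  F..FT
  ....F
  .....
  ....F
  ...F.

T.FTT
F..FT
....F
.....
....F
...F.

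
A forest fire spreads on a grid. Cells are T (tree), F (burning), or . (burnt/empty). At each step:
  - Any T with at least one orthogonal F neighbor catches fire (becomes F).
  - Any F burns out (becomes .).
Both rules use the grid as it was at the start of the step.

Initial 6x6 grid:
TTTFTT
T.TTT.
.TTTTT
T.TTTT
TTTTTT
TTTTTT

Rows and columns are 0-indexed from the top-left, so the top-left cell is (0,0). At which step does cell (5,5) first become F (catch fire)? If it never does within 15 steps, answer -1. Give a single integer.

Step 1: cell (5,5)='T' (+3 fires, +1 burnt)
Step 2: cell (5,5)='T' (+5 fires, +3 burnt)
Step 3: cell (5,5)='T' (+4 fires, +5 burnt)
Step 4: cell (5,5)='T' (+6 fires, +4 burnt)
Step 5: cell (5,5)='T' (+4 fires, +6 burnt)
Step 6: cell (5,5)='T' (+4 fires, +4 burnt)
Step 7: cell (5,5)='F' (+3 fires, +4 burnt)
  -> target ignites at step 7
Step 8: cell (5,5)='.' (+2 fires, +3 burnt)
Step 9: cell (5,5)='.' (+0 fires, +2 burnt)
  fire out at step 9

7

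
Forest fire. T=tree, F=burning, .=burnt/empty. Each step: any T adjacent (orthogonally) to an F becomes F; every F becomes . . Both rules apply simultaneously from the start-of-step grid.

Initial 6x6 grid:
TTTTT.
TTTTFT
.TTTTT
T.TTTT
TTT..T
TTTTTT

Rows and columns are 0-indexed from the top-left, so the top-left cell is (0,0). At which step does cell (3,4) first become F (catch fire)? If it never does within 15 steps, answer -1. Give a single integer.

Step 1: cell (3,4)='T' (+4 fires, +1 burnt)
Step 2: cell (3,4)='F' (+5 fires, +4 burnt)
  -> target ignites at step 2
Step 3: cell (3,4)='.' (+5 fires, +5 burnt)
Step 4: cell (3,4)='.' (+5 fires, +5 burnt)
Step 5: cell (3,4)='.' (+3 fires, +5 burnt)
Step 6: cell (3,4)='.' (+3 fires, +3 burnt)
Step 7: cell (3,4)='.' (+3 fires, +3 burnt)
Step 8: cell (3,4)='.' (+2 fires, +3 burnt)
Step 9: cell (3,4)='.' (+0 fires, +2 burnt)
  fire out at step 9

2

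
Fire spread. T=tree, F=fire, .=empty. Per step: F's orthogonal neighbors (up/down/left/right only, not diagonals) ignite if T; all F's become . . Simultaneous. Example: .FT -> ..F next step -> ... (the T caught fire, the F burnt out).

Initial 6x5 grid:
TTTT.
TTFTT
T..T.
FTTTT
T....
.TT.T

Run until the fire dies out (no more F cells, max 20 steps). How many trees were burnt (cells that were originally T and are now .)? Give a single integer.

Answer: 15

Derivation:
Step 1: +6 fires, +2 burnt (F count now 6)
Step 2: +6 fires, +6 burnt (F count now 6)
Step 3: +2 fires, +6 burnt (F count now 2)
Step 4: +1 fires, +2 burnt (F count now 1)
Step 5: +0 fires, +1 burnt (F count now 0)
Fire out after step 5
Initially T: 18, now '.': 27
Total burnt (originally-T cells now '.'): 15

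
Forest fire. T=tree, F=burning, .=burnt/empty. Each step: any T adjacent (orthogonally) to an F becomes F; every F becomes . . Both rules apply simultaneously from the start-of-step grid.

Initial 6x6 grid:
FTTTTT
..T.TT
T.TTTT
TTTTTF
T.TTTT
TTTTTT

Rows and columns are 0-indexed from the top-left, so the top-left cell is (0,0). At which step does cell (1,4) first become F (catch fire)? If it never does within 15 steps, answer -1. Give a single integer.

Step 1: cell (1,4)='T' (+4 fires, +2 burnt)
Step 2: cell (1,4)='T' (+6 fires, +4 burnt)
Step 3: cell (1,4)='F' (+8 fires, +6 burnt)
  -> target ignites at step 3
Step 4: cell (1,4)='.' (+5 fires, +8 burnt)
Step 5: cell (1,4)='.' (+2 fires, +5 burnt)
Step 6: cell (1,4)='.' (+3 fires, +2 burnt)
Step 7: cell (1,4)='.' (+1 fires, +3 burnt)
Step 8: cell (1,4)='.' (+0 fires, +1 burnt)
  fire out at step 8

3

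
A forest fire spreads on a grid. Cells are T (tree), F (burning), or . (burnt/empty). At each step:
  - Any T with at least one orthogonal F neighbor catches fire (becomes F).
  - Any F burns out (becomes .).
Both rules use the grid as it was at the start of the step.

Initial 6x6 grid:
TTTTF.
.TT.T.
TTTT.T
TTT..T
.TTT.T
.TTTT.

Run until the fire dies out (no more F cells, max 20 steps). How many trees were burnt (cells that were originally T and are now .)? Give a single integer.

Answer: 21

Derivation:
Step 1: +2 fires, +1 burnt (F count now 2)
Step 2: +1 fires, +2 burnt (F count now 1)
Step 3: +2 fires, +1 burnt (F count now 2)
Step 4: +3 fires, +2 burnt (F count now 3)
Step 5: +3 fires, +3 burnt (F count now 3)
Step 6: +3 fires, +3 burnt (F count now 3)
Step 7: +4 fires, +3 burnt (F count now 4)
Step 8: +2 fires, +4 burnt (F count now 2)
Step 9: +1 fires, +2 burnt (F count now 1)
Step 10: +0 fires, +1 burnt (F count now 0)
Fire out after step 10
Initially T: 24, now '.': 33
Total burnt (originally-T cells now '.'): 21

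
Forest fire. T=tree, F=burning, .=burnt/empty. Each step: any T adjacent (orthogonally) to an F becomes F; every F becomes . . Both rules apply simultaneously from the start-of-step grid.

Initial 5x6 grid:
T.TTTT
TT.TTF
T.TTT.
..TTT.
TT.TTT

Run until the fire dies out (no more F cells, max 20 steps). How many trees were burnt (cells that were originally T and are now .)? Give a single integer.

Answer: 15

Derivation:
Step 1: +2 fires, +1 burnt (F count now 2)
Step 2: +3 fires, +2 burnt (F count now 3)
Step 3: +3 fires, +3 burnt (F count now 3)
Step 4: +4 fires, +3 burnt (F count now 4)
Step 5: +3 fires, +4 burnt (F count now 3)
Step 6: +0 fires, +3 burnt (F count now 0)
Fire out after step 6
Initially T: 21, now '.': 24
Total burnt (originally-T cells now '.'): 15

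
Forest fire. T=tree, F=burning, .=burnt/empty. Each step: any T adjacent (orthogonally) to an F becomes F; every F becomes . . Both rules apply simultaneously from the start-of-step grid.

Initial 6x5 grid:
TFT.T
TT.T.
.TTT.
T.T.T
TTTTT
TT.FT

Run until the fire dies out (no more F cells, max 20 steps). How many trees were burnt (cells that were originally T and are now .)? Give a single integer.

Answer: 19

Derivation:
Step 1: +5 fires, +2 burnt (F count now 5)
Step 2: +4 fires, +5 burnt (F count now 4)
Step 3: +4 fires, +4 burnt (F count now 4)
Step 4: +3 fires, +4 burnt (F count now 3)
Step 5: +3 fires, +3 burnt (F count now 3)
Step 6: +0 fires, +3 burnt (F count now 0)
Fire out after step 6
Initially T: 20, now '.': 29
Total burnt (originally-T cells now '.'): 19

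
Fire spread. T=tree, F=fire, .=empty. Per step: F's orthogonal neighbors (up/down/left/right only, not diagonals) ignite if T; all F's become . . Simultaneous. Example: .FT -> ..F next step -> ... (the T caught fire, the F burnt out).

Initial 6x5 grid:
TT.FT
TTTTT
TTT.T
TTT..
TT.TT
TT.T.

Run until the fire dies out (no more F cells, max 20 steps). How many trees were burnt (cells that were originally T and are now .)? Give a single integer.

Answer: 19

Derivation:
Step 1: +2 fires, +1 burnt (F count now 2)
Step 2: +2 fires, +2 burnt (F count now 2)
Step 3: +3 fires, +2 burnt (F count now 3)
Step 4: +4 fires, +3 burnt (F count now 4)
Step 5: +3 fires, +4 burnt (F count now 3)
Step 6: +2 fires, +3 burnt (F count now 2)
Step 7: +2 fires, +2 burnt (F count now 2)
Step 8: +1 fires, +2 burnt (F count now 1)
Step 9: +0 fires, +1 burnt (F count now 0)
Fire out after step 9
Initially T: 22, now '.': 27
Total burnt (originally-T cells now '.'): 19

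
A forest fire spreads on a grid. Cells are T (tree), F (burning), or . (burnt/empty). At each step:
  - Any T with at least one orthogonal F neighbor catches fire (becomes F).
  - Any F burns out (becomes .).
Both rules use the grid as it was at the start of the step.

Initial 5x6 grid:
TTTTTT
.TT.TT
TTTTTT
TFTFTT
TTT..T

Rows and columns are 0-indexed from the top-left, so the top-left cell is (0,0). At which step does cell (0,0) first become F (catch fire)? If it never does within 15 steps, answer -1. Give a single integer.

Step 1: cell (0,0)='T' (+6 fires, +2 burnt)
Step 2: cell (0,0)='T' (+7 fires, +6 burnt)
Step 3: cell (0,0)='T' (+5 fires, +7 burnt)
Step 4: cell (0,0)='F' (+4 fires, +5 burnt)
  -> target ignites at step 4
Step 5: cell (0,0)='.' (+2 fires, +4 burnt)
Step 6: cell (0,0)='.' (+0 fires, +2 burnt)
  fire out at step 6

4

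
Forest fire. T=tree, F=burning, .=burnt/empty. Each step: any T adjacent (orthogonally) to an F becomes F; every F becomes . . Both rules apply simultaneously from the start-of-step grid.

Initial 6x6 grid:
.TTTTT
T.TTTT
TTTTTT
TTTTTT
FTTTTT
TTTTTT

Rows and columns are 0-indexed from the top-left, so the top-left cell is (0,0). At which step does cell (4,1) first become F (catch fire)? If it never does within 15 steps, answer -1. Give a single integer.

Step 1: cell (4,1)='F' (+3 fires, +1 burnt)
  -> target ignites at step 1
Step 2: cell (4,1)='.' (+4 fires, +3 burnt)
Step 3: cell (4,1)='.' (+5 fires, +4 burnt)
Step 4: cell (4,1)='.' (+4 fires, +5 burnt)
Step 5: cell (4,1)='.' (+5 fires, +4 burnt)
Step 6: cell (4,1)='.' (+5 fires, +5 burnt)
Step 7: cell (4,1)='.' (+4 fires, +5 burnt)
Step 8: cell (4,1)='.' (+2 fires, +4 burnt)
Step 9: cell (4,1)='.' (+1 fires, +2 burnt)
Step 10: cell (4,1)='.' (+0 fires, +1 burnt)
  fire out at step 10

1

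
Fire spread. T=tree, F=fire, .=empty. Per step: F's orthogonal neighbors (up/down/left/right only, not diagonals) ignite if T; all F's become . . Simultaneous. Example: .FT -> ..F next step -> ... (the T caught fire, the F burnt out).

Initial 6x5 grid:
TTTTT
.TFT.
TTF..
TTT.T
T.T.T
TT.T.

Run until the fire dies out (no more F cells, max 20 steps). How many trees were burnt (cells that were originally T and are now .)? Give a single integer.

Step 1: +5 fires, +2 burnt (F count now 5)
Step 2: +5 fires, +5 burnt (F count now 5)
Step 3: +3 fires, +5 burnt (F count now 3)
Step 4: +1 fires, +3 burnt (F count now 1)
Step 5: +1 fires, +1 burnt (F count now 1)
Step 6: +1 fires, +1 burnt (F count now 1)
Step 7: +0 fires, +1 burnt (F count now 0)
Fire out after step 7
Initially T: 19, now '.': 27
Total burnt (originally-T cells now '.'): 16

Answer: 16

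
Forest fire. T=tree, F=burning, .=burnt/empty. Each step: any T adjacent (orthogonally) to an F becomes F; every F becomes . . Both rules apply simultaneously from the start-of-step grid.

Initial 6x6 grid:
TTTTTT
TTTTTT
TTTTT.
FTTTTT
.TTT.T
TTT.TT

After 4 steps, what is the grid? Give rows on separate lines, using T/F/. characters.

Step 1: 2 trees catch fire, 1 burn out
  TTTTTT
  TTTTTT
  FTTTT.
  .FTTTT
  .TTT.T
  TTT.TT
Step 2: 4 trees catch fire, 2 burn out
  TTTTTT
  FTTTTT
  .FTTT.
  ..FTTT
  .FTT.T
  TTT.TT
Step 3: 6 trees catch fire, 4 burn out
  FTTTTT
  .FTTTT
  ..FTT.
  ...FTT
  ..FT.T
  TFT.TT
Step 4: 7 trees catch fire, 6 burn out
  .FTTTT
  ..FTTT
  ...FT.
  ....FT
  ...F.T
  F.F.TT

.FTTTT
..FTTT
...FT.
....FT
...F.T
F.F.TT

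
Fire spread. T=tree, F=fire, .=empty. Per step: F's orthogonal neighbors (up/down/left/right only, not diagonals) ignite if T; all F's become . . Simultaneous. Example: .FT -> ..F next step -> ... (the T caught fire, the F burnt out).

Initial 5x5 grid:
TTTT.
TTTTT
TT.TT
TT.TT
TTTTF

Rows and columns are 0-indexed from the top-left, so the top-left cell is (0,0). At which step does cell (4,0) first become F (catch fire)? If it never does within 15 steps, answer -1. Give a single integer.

Step 1: cell (4,0)='T' (+2 fires, +1 burnt)
Step 2: cell (4,0)='T' (+3 fires, +2 burnt)
Step 3: cell (4,0)='T' (+3 fires, +3 burnt)
Step 4: cell (4,0)='F' (+3 fires, +3 burnt)
  -> target ignites at step 4
Step 5: cell (4,0)='.' (+4 fires, +3 burnt)
Step 6: cell (4,0)='.' (+3 fires, +4 burnt)
Step 7: cell (4,0)='.' (+2 fires, +3 burnt)
Step 8: cell (4,0)='.' (+1 fires, +2 burnt)
Step 9: cell (4,0)='.' (+0 fires, +1 burnt)
  fire out at step 9

4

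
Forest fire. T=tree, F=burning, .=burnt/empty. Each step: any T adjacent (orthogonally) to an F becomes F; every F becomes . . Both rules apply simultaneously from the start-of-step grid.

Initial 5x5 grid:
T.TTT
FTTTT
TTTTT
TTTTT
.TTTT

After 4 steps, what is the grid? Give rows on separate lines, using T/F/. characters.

Step 1: 3 trees catch fire, 1 burn out
  F.TTT
  .FTTT
  FTTTT
  TTTTT
  .TTTT
Step 2: 3 trees catch fire, 3 burn out
  ..TTT
  ..FTT
  .FTTT
  FTTTT
  .TTTT
Step 3: 4 trees catch fire, 3 burn out
  ..FTT
  ...FT
  ..FTT
  .FTTT
  .TTTT
Step 4: 5 trees catch fire, 4 burn out
  ...FT
  ....F
  ...FT
  ..FTT
  .FTTT

...FT
....F
...FT
..FTT
.FTTT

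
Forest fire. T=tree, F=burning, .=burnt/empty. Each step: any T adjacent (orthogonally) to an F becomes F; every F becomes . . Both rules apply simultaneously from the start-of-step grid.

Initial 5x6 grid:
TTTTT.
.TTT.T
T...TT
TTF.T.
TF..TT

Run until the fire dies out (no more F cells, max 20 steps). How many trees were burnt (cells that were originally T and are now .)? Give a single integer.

Answer: 4

Derivation:
Step 1: +2 fires, +2 burnt (F count now 2)
Step 2: +1 fires, +2 burnt (F count now 1)
Step 3: +1 fires, +1 burnt (F count now 1)
Step 4: +0 fires, +1 burnt (F count now 0)
Fire out after step 4
Initially T: 18, now '.': 16
Total burnt (originally-T cells now '.'): 4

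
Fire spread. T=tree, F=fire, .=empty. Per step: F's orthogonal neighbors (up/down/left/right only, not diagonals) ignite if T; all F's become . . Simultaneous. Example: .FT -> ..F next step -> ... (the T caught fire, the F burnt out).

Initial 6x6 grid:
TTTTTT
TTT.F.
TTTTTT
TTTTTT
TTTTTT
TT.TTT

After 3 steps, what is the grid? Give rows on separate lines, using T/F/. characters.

Step 1: 2 trees catch fire, 1 burn out
  TTTTFT
  TTT...
  TTTTFT
  TTTTTT
  TTTTTT
  TT.TTT
Step 2: 5 trees catch fire, 2 burn out
  TTTF.F
  TTT...
  TTTF.F
  TTTTFT
  TTTTTT
  TT.TTT
Step 3: 5 trees catch fire, 5 burn out
  TTF...
  TTT...
  TTF...
  TTTF.F
  TTTTFT
  TT.TTT

TTF...
TTT...
TTF...
TTTF.F
TTTTFT
TT.TTT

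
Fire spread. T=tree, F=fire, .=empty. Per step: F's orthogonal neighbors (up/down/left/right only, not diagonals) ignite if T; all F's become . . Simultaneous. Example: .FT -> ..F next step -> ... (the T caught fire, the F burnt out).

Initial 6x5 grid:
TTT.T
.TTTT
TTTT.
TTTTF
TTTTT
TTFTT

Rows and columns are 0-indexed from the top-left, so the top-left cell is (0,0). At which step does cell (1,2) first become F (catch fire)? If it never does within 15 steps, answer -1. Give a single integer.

Step 1: cell (1,2)='T' (+5 fires, +2 burnt)
Step 2: cell (1,2)='T' (+6 fires, +5 burnt)
Step 3: cell (1,2)='T' (+4 fires, +6 burnt)
Step 4: cell (1,2)='F' (+4 fires, +4 burnt)
  -> target ignites at step 4
Step 5: cell (1,2)='.' (+4 fires, +4 burnt)
Step 6: cell (1,2)='.' (+1 fires, +4 burnt)
Step 7: cell (1,2)='.' (+1 fires, +1 burnt)
Step 8: cell (1,2)='.' (+0 fires, +1 burnt)
  fire out at step 8

4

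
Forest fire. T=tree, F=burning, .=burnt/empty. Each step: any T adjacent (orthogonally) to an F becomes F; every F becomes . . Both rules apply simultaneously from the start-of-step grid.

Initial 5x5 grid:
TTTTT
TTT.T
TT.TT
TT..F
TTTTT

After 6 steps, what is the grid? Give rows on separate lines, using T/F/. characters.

Step 1: 2 trees catch fire, 1 burn out
  TTTTT
  TTT.T
  TT.TF
  TT...
  TTTTF
Step 2: 3 trees catch fire, 2 burn out
  TTTTT
  TTT.F
  TT.F.
  TT...
  TTTF.
Step 3: 2 trees catch fire, 3 burn out
  TTTTF
  TTT..
  TT...
  TT...
  TTF..
Step 4: 2 trees catch fire, 2 burn out
  TTTF.
  TTT..
  TT...
  TT...
  TF...
Step 5: 3 trees catch fire, 2 burn out
  TTF..
  TTT..
  TT...
  TF...
  F....
Step 6: 4 trees catch fire, 3 burn out
  TF...
  TTF..
  TF...
  F....
  .....

TF...
TTF..
TF...
F....
.....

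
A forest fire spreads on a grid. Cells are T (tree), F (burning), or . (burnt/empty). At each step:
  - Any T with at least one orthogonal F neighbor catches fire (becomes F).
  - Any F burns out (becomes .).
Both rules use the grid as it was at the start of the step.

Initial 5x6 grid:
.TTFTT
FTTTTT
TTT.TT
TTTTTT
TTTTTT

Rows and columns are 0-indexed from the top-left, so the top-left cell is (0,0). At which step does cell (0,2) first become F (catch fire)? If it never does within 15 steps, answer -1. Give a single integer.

Step 1: cell (0,2)='F' (+5 fires, +2 burnt)
  -> target ignites at step 1
Step 2: cell (0,2)='.' (+6 fires, +5 burnt)
Step 3: cell (0,2)='.' (+5 fires, +6 burnt)
Step 4: cell (0,2)='.' (+4 fires, +5 burnt)
Step 5: cell (0,2)='.' (+4 fires, +4 burnt)
Step 6: cell (0,2)='.' (+2 fires, +4 burnt)
Step 7: cell (0,2)='.' (+0 fires, +2 burnt)
  fire out at step 7

1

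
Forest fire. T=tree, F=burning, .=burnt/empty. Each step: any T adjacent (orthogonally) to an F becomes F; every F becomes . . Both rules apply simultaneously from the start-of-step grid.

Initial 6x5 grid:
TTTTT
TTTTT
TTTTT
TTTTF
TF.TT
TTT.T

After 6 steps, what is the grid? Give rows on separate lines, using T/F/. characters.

Step 1: 6 trees catch fire, 2 burn out
  TTTTT
  TTTTT
  TTTTF
  TFTF.
  F..TF
  TFT.T
Step 2: 9 trees catch fire, 6 burn out
  TTTTT
  TTTTF
  TFTF.
  F.F..
  ...F.
  F.F.F
Step 3: 5 trees catch fire, 9 burn out
  TTTTF
  TFTF.
  F.F..
  .....
  .....
  .....
Step 4: 4 trees catch fire, 5 burn out
  TFTF.
  F.F..
  .....
  .....
  .....
  .....
Step 5: 2 trees catch fire, 4 burn out
  F.F..
  .....
  .....
  .....
  .....
  .....
Step 6: 0 trees catch fire, 2 burn out
  .....
  .....
  .....
  .....
  .....
  .....

.....
.....
.....
.....
.....
.....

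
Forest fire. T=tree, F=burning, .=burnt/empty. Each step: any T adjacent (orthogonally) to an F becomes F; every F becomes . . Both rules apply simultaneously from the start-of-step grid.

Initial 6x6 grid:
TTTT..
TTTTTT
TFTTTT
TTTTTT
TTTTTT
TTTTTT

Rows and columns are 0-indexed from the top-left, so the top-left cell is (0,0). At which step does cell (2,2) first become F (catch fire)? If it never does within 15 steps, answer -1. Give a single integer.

Step 1: cell (2,2)='F' (+4 fires, +1 burnt)
  -> target ignites at step 1
Step 2: cell (2,2)='.' (+7 fires, +4 burnt)
Step 3: cell (2,2)='.' (+8 fires, +7 burnt)
Step 4: cell (2,2)='.' (+7 fires, +8 burnt)
Step 5: cell (2,2)='.' (+4 fires, +7 burnt)
Step 6: cell (2,2)='.' (+2 fires, +4 burnt)
Step 7: cell (2,2)='.' (+1 fires, +2 burnt)
Step 8: cell (2,2)='.' (+0 fires, +1 burnt)
  fire out at step 8

1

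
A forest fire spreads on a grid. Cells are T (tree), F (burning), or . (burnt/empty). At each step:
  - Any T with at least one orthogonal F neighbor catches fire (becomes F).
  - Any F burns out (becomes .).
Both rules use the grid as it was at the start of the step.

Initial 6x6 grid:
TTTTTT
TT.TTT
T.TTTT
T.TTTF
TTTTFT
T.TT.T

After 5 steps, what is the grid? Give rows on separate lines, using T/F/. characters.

Step 1: 4 trees catch fire, 2 burn out
  TTTTTT
  TT.TTT
  T.TTTF
  T.TTF.
  TTTF.F
  T.TT.T
Step 2: 6 trees catch fire, 4 burn out
  TTTTTT
  TT.TTF
  T.TTF.
  T.TF..
  TTF...
  T.TF.F
Step 3: 6 trees catch fire, 6 burn out
  TTTTTF
  TT.TF.
  T.TF..
  T.F...
  TF....
  T.F...
Step 4: 4 trees catch fire, 6 burn out
  TTTTF.
  TT.F..
  T.F...
  T.....
  F.....
  T.....
Step 5: 3 trees catch fire, 4 burn out
  TTTF..
  TT....
  T.....
  F.....
  ......
  F.....

TTTF..
TT....
T.....
F.....
......
F.....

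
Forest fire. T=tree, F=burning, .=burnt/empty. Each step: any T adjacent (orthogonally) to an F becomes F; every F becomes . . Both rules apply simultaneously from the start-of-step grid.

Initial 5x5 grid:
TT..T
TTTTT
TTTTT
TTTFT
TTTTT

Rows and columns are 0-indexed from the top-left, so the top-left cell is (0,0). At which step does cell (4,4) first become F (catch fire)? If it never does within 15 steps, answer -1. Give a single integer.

Step 1: cell (4,4)='T' (+4 fires, +1 burnt)
Step 2: cell (4,4)='F' (+6 fires, +4 burnt)
  -> target ignites at step 2
Step 3: cell (4,4)='.' (+5 fires, +6 burnt)
Step 4: cell (4,4)='.' (+4 fires, +5 burnt)
Step 5: cell (4,4)='.' (+2 fires, +4 burnt)
Step 6: cell (4,4)='.' (+1 fires, +2 burnt)
Step 7: cell (4,4)='.' (+0 fires, +1 burnt)
  fire out at step 7

2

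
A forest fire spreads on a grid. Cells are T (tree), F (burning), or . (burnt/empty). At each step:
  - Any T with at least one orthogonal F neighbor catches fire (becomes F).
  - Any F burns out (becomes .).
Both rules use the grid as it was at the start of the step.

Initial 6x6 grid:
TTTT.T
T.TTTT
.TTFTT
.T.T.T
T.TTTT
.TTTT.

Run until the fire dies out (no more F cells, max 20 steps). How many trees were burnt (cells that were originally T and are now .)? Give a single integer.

Step 1: +4 fires, +1 burnt (F count now 4)
Step 2: +6 fires, +4 burnt (F count now 6)
Step 3: +7 fires, +6 burnt (F count now 7)
Step 4: +5 fires, +7 burnt (F count now 5)
Step 5: +2 fires, +5 burnt (F count now 2)
Step 6: +1 fires, +2 burnt (F count now 1)
Step 7: +0 fires, +1 burnt (F count now 0)
Fire out after step 7
Initially T: 26, now '.': 35
Total burnt (originally-T cells now '.'): 25

Answer: 25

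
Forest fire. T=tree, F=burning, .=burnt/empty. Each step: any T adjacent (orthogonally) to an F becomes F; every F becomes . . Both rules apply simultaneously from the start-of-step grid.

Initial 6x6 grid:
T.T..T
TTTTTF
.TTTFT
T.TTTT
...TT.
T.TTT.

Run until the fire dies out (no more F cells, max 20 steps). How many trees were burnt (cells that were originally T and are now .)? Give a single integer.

Step 1: +5 fires, +2 burnt (F count now 5)
Step 2: +5 fires, +5 burnt (F count now 5)
Step 3: +5 fires, +5 burnt (F count now 5)
Step 4: +3 fires, +5 burnt (F count now 3)
Step 5: +2 fires, +3 burnt (F count now 2)
Step 6: +1 fires, +2 burnt (F count now 1)
Step 7: +0 fires, +1 burnt (F count now 0)
Fire out after step 7
Initially T: 23, now '.': 34
Total burnt (originally-T cells now '.'): 21

Answer: 21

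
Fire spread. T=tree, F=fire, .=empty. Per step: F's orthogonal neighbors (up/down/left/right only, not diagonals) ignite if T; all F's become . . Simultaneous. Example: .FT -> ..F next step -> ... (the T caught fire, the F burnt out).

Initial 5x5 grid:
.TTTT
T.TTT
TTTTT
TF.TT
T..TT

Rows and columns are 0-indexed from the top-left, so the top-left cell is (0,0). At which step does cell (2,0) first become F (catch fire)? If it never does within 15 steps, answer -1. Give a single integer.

Step 1: cell (2,0)='T' (+2 fires, +1 burnt)
Step 2: cell (2,0)='F' (+3 fires, +2 burnt)
  -> target ignites at step 2
Step 3: cell (2,0)='.' (+3 fires, +3 burnt)
Step 4: cell (2,0)='.' (+4 fires, +3 burnt)
Step 5: cell (2,0)='.' (+5 fires, +4 burnt)
Step 6: cell (2,0)='.' (+2 fires, +5 burnt)
Step 7: cell (2,0)='.' (+0 fires, +2 burnt)
  fire out at step 7

2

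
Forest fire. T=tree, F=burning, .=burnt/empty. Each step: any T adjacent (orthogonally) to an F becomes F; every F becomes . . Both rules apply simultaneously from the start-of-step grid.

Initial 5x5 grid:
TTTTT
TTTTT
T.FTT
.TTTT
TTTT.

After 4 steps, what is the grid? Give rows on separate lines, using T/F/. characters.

Step 1: 3 trees catch fire, 1 burn out
  TTTTT
  TTFTT
  T..FT
  .TFTT
  TTTT.
Step 2: 7 trees catch fire, 3 burn out
  TTFTT
  TF.FT
  T...F
  .F.FT
  TTFT.
Step 3: 7 trees catch fire, 7 burn out
  TF.FT
  F...F
  T....
  ....F
  TF.F.
Step 4: 4 trees catch fire, 7 burn out
  F...F
  .....
  F....
  .....
  F....

F...F
.....
F....
.....
F....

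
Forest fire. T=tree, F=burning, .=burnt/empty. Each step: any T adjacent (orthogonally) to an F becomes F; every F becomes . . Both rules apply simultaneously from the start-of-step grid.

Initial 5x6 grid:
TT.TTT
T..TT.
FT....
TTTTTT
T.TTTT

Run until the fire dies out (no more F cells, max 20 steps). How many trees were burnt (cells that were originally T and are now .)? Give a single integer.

Step 1: +3 fires, +1 burnt (F count now 3)
Step 2: +3 fires, +3 burnt (F count now 3)
Step 3: +2 fires, +3 burnt (F count now 2)
Step 4: +2 fires, +2 burnt (F count now 2)
Step 5: +2 fires, +2 burnt (F count now 2)
Step 6: +2 fires, +2 burnt (F count now 2)
Step 7: +1 fires, +2 burnt (F count now 1)
Step 8: +0 fires, +1 burnt (F count now 0)
Fire out after step 8
Initially T: 20, now '.': 25
Total burnt (originally-T cells now '.'): 15

Answer: 15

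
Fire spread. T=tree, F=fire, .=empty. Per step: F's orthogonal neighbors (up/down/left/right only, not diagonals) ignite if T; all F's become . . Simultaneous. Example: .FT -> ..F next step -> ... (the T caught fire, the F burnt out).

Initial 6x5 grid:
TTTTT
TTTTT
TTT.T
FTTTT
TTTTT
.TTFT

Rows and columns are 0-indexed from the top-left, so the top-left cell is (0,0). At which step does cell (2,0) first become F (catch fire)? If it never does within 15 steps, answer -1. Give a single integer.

Step 1: cell (2,0)='F' (+6 fires, +2 burnt)
  -> target ignites at step 1
Step 2: cell (2,0)='.' (+8 fires, +6 burnt)
Step 3: cell (2,0)='.' (+4 fires, +8 burnt)
Step 4: cell (2,0)='.' (+3 fires, +4 burnt)
Step 5: cell (2,0)='.' (+3 fires, +3 burnt)
Step 6: cell (2,0)='.' (+2 fires, +3 burnt)
Step 7: cell (2,0)='.' (+0 fires, +2 burnt)
  fire out at step 7

1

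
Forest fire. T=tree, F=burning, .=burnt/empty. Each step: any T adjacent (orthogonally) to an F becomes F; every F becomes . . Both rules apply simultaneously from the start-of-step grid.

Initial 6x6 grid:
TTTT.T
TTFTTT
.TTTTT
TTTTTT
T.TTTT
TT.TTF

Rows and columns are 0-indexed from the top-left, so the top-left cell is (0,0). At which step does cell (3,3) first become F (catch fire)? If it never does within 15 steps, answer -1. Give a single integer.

Step 1: cell (3,3)='T' (+6 fires, +2 burnt)
Step 2: cell (3,3)='T' (+10 fires, +6 burnt)
Step 3: cell (3,3)='F' (+9 fires, +10 burnt)
  -> target ignites at step 3
Step 4: cell (3,3)='.' (+2 fires, +9 burnt)
Step 5: cell (3,3)='.' (+1 fires, +2 burnt)
Step 6: cell (3,3)='.' (+1 fires, +1 burnt)
Step 7: cell (3,3)='.' (+1 fires, +1 burnt)
Step 8: cell (3,3)='.' (+0 fires, +1 burnt)
  fire out at step 8

3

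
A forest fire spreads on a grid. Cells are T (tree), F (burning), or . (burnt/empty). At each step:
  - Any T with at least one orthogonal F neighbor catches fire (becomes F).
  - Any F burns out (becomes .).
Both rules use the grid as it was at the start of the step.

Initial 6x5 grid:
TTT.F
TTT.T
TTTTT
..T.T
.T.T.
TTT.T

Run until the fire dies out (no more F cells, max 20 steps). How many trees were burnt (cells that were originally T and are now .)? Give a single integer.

Step 1: +1 fires, +1 burnt (F count now 1)
Step 2: +1 fires, +1 burnt (F count now 1)
Step 3: +2 fires, +1 burnt (F count now 2)
Step 4: +1 fires, +2 burnt (F count now 1)
Step 5: +3 fires, +1 burnt (F count now 3)
Step 6: +3 fires, +3 burnt (F count now 3)
Step 7: +2 fires, +3 burnt (F count now 2)
Step 8: +1 fires, +2 burnt (F count now 1)
Step 9: +0 fires, +1 burnt (F count now 0)
Fire out after step 9
Initially T: 20, now '.': 24
Total burnt (originally-T cells now '.'): 14

Answer: 14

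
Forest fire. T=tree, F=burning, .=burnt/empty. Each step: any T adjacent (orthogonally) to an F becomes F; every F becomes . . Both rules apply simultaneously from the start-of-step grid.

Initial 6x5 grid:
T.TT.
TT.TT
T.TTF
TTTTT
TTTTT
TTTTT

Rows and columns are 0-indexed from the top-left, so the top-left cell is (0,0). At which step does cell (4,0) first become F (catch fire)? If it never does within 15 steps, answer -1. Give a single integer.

Step 1: cell (4,0)='T' (+3 fires, +1 burnt)
Step 2: cell (4,0)='T' (+4 fires, +3 burnt)
Step 3: cell (4,0)='T' (+4 fires, +4 burnt)
Step 4: cell (4,0)='T' (+4 fires, +4 burnt)
Step 5: cell (4,0)='T' (+3 fires, +4 burnt)
Step 6: cell (4,0)='F' (+3 fires, +3 burnt)
  -> target ignites at step 6
Step 7: cell (4,0)='.' (+2 fires, +3 burnt)
Step 8: cell (4,0)='.' (+2 fires, +2 burnt)
Step 9: cell (4,0)='.' (+0 fires, +2 burnt)
  fire out at step 9

6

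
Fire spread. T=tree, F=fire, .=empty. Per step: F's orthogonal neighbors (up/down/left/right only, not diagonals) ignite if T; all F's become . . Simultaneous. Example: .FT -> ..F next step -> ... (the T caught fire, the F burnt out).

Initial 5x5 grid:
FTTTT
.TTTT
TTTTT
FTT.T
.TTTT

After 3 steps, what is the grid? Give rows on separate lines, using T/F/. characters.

Step 1: 3 trees catch fire, 2 burn out
  .FTTT
  .TTTT
  FTTTT
  .FT.T
  .TTTT
Step 2: 5 trees catch fire, 3 burn out
  ..FTT
  .FTTT
  .FTTT
  ..F.T
  .FTTT
Step 3: 4 trees catch fire, 5 burn out
  ...FT
  ..FTT
  ..FTT
  ....T
  ..FTT

...FT
..FTT
..FTT
....T
..FTT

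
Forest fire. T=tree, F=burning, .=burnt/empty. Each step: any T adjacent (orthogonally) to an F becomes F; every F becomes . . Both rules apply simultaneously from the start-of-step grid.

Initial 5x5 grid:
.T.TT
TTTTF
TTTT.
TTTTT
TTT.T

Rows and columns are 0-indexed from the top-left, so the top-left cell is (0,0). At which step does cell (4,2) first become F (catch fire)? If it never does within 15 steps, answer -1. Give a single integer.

Step 1: cell (4,2)='T' (+2 fires, +1 burnt)
Step 2: cell (4,2)='T' (+3 fires, +2 burnt)
Step 3: cell (4,2)='T' (+3 fires, +3 burnt)
Step 4: cell (4,2)='T' (+5 fires, +3 burnt)
Step 5: cell (4,2)='F' (+4 fires, +5 burnt)
  -> target ignites at step 5
Step 6: cell (4,2)='.' (+2 fires, +4 burnt)
Step 7: cell (4,2)='.' (+1 fires, +2 burnt)
Step 8: cell (4,2)='.' (+0 fires, +1 burnt)
  fire out at step 8

5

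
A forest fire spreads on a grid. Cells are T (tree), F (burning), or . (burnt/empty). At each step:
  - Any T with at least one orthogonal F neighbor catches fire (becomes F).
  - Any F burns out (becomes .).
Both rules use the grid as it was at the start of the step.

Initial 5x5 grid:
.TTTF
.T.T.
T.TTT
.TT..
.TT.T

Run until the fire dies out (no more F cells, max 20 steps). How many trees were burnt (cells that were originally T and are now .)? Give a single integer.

Step 1: +1 fires, +1 burnt (F count now 1)
Step 2: +2 fires, +1 burnt (F count now 2)
Step 3: +2 fires, +2 burnt (F count now 2)
Step 4: +3 fires, +2 burnt (F count now 3)
Step 5: +1 fires, +3 burnt (F count now 1)
Step 6: +2 fires, +1 burnt (F count now 2)
Step 7: +1 fires, +2 burnt (F count now 1)
Step 8: +0 fires, +1 burnt (F count now 0)
Fire out after step 8
Initially T: 14, now '.': 23
Total burnt (originally-T cells now '.'): 12

Answer: 12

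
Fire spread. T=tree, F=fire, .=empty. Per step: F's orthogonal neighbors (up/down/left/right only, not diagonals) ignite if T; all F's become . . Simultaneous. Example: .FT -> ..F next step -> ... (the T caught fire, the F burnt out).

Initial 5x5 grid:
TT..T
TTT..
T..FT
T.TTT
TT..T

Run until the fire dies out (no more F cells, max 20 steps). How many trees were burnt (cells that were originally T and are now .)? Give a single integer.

Answer: 5

Derivation:
Step 1: +2 fires, +1 burnt (F count now 2)
Step 2: +2 fires, +2 burnt (F count now 2)
Step 3: +1 fires, +2 burnt (F count now 1)
Step 4: +0 fires, +1 burnt (F count now 0)
Fire out after step 4
Initially T: 15, now '.': 15
Total burnt (originally-T cells now '.'): 5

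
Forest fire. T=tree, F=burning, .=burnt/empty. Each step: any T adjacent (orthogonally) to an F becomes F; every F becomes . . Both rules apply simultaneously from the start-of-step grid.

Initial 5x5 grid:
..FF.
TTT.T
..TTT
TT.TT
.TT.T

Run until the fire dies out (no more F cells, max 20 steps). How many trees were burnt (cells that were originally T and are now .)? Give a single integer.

Answer: 10

Derivation:
Step 1: +1 fires, +2 burnt (F count now 1)
Step 2: +2 fires, +1 burnt (F count now 2)
Step 3: +2 fires, +2 burnt (F count now 2)
Step 4: +2 fires, +2 burnt (F count now 2)
Step 5: +2 fires, +2 burnt (F count now 2)
Step 6: +1 fires, +2 burnt (F count now 1)
Step 7: +0 fires, +1 burnt (F count now 0)
Fire out after step 7
Initially T: 14, now '.': 21
Total burnt (originally-T cells now '.'): 10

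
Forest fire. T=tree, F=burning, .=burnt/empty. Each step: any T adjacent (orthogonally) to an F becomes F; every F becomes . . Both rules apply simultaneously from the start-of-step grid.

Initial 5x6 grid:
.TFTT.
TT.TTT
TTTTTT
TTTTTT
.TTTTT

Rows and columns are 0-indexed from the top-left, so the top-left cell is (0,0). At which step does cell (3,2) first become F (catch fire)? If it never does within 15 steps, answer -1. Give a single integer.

Step 1: cell (3,2)='T' (+2 fires, +1 burnt)
Step 2: cell (3,2)='T' (+3 fires, +2 burnt)
Step 3: cell (3,2)='T' (+4 fires, +3 burnt)
Step 4: cell (3,2)='T' (+6 fires, +4 burnt)
Step 5: cell (3,2)='F' (+6 fires, +6 burnt)
  -> target ignites at step 5
Step 6: cell (3,2)='.' (+3 fires, +6 burnt)
Step 7: cell (3,2)='.' (+1 fires, +3 burnt)
Step 8: cell (3,2)='.' (+0 fires, +1 burnt)
  fire out at step 8

5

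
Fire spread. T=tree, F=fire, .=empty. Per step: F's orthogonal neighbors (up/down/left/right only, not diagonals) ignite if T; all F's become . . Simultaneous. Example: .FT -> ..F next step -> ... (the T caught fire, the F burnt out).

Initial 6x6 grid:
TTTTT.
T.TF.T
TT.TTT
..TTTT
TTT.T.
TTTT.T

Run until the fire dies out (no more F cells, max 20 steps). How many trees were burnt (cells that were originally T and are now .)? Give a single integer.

Step 1: +3 fires, +1 burnt (F count now 3)
Step 2: +4 fires, +3 burnt (F count now 4)
Step 3: +4 fires, +4 burnt (F count now 4)
Step 4: +5 fires, +4 burnt (F count now 5)
Step 5: +3 fires, +5 burnt (F count now 3)
Step 6: +4 fires, +3 burnt (F count now 4)
Step 7: +2 fires, +4 burnt (F count now 2)
Step 8: +0 fires, +2 burnt (F count now 0)
Fire out after step 8
Initially T: 26, now '.': 35
Total burnt (originally-T cells now '.'): 25

Answer: 25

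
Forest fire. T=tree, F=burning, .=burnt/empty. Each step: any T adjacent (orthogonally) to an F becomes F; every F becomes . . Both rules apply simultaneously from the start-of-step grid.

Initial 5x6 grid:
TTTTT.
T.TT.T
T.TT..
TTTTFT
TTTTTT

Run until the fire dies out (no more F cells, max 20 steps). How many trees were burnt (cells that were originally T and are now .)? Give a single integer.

Step 1: +3 fires, +1 burnt (F count now 3)
Step 2: +4 fires, +3 burnt (F count now 4)
Step 3: +4 fires, +4 burnt (F count now 4)
Step 4: +4 fires, +4 burnt (F count now 4)
Step 5: +4 fires, +4 burnt (F count now 4)
Step 6: +2 fires, +4 burnt (F count now 2)
Step 7: +1 fires, +2 burnt (F count now 1)
Step 8: +0 fires, +1 burnt (F count now 0)
Fire out after step 8
Initially T: 23, now '.': 29
Total burnt (originally-T cells now '.'): 22

Answer: 22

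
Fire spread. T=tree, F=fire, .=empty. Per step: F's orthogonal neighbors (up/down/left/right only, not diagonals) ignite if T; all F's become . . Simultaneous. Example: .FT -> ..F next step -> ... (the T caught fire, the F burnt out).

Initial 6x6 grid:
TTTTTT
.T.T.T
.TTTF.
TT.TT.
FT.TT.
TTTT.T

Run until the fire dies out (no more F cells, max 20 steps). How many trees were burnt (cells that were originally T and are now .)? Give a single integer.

Answer: 23

Derivation:
Step 1: +5 fires, +2 burnt (F count now 5)
Step 2: +6 fires, +5 burnt (F count now 6)
Step 3: +4 fires, +6 burnt (F count now 4)
Step 4: +4 fires, +4 burnt (F count now 4)
Step 5: +2 fires, +4 burnt (F count now 2)
Step 6: +2 fires, +2 burnt (F count now 2)
Step 7: +0 fires, +2 burnt (F count now 0)
Fire out after step 7
Initially T: 24, now '.': 35
Total burnt (originally-T cells now '.'): 23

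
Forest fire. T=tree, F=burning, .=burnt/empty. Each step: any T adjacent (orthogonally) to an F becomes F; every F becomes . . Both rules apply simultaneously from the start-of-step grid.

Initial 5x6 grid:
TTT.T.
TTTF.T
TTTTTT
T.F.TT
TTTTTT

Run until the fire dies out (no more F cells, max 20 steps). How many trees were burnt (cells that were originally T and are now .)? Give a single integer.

Answer: 22

Derivation:
Step 1: +4 fires, +2 burnt (F count now 4)
Step 2: +6 fires, +4 burnt (F count now 6)
Step 3: +7 fires, +6 burnt (F count now 7)
Step 4: +5 fires, +7 burnt (F count now 5)
Step 5: +0 fires, +5 burnt (F count now 0)
Fire out after step 5
Initially T: 23, now '.': 29
Total burnt (originally-T cells now '.'): 22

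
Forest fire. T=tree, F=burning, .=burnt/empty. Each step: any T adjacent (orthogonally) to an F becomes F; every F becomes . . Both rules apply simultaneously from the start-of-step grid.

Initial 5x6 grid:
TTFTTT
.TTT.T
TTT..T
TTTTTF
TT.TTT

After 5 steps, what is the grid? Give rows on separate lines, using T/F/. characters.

Step 1: 6 trees catch fire, 2 burn out
  TF.FTT
  .TFT.T
  TTT..F
  TTTTF.
  TT.TTF
Step 2: 8 trees catch fire, 6 burn out
  F...FT
  .F.F.F
  TTF...
  TTTF..
  TT.TF.
Step 3: 4 trees catch fire, 8 burn out
  .....F
  ......
  TF....
  TTF...
  TT.F..
Step 4: 2 trees catch fire, 4 burn out
  ......
  ......
  F.....
  TF....
  TT....
Step 5: 2 trees catch fire, 2 burn out
  ......
  ......
  ......
  F.....
  TF....

......
......
......
F.....
TF....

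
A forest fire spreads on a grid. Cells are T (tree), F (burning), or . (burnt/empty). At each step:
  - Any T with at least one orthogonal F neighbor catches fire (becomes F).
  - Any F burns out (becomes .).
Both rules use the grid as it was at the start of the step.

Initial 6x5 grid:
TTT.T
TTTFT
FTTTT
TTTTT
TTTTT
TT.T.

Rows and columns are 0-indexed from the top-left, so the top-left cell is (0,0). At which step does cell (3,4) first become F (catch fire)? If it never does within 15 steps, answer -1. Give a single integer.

Step 1: cell (3,4)='T' (+6 fires, +2 burnt)
Step 2: cell (3,4)='T' (+9 fires, +6 burnt)
Step 3: cell (3,4)='F' (+6 fires, +9 burnt)
  -> target ignites at step 3
Step 4: cell (3,4)='.' (+4 fires, +6 burnt)
Step 5: cell (3,4)='.' (+0 fires, +4 burnt)
  fire out at step 5

3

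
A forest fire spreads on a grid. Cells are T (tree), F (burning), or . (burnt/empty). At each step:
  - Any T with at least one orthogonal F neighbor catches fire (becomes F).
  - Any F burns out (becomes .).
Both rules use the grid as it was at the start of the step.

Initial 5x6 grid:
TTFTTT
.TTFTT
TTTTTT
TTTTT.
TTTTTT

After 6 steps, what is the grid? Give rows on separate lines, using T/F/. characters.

Step 1: 5 trees catch fire, 2 burn out
  TF.FTT
  .TF.FT
  TTTFTT
  TTTTT.
  TTTTTT
Step 2: 7 trees catch fire, 5 burn out
  F...FT
  .F...F
  TTF.FT
  TTTFT.
  TTTTTT
Step 3: 6 trees catch fire, 7 burn out
  .....F
  ......
  TF...F
  TTF.F.
  TTTFTT
Step 4: 4 trees catch fire, 6 burn out
  ......
  ......
  F.....
  TF....
  TTF.FT
Step 5: 3 trees catch fire, 4 burn out
  ......
  ......
  ......
  F.....
  TF...F
Step 6: 1 trees catch fire, 3 burn out
  ......
  ......
  ......
  ......
  F.....

......
......
......
......
F.....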